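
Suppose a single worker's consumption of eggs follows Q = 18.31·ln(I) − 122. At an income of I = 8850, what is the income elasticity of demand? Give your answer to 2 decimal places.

At I = 8850: Q = 44.404.
dQ/dI = 18.31/I = 0.00206893 at this income.
η = (dQ/dI)·(I/Q) = 0.00206893 × (8850/44.404) = 0.41.

0.41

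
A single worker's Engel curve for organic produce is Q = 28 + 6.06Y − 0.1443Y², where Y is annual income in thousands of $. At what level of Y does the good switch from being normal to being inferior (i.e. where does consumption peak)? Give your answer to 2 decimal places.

dQ/dY = 6.06 − 0.2886Y.
The good is inferior where dQ/dY < 0. Setting dQ/dY = 0 gives Y = 6.06 / 0.2886 = 21.00.

21.00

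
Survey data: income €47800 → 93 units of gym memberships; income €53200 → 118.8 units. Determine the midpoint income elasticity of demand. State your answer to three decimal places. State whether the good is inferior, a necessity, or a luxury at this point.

ΔQ = 118.8 − 93 = 25.8; midpoint Q̄ = (93 + 118.8)/2 = 105.9.
ΔI = 53200 − 47800 = 5400; midpoint Ī = (47800 + 53200)/2 = 50500.
η = (ΔQ/Q̄) ÷ (ΔI/Ī) = (25.8/105.9) ÷ (5400/50500) = 2.278.
η > 1 ⇒ luxury.

2.278 (luxury)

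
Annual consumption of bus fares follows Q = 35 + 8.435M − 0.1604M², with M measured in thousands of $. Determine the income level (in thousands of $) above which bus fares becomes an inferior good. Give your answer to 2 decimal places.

26.29

dQ/dM = 8.435 − 0.3208M.
The good is inferior where dQ/dM < 0. Setting dQ/dM = 0 gives M = 8.435 / 0.3208 = 26.29.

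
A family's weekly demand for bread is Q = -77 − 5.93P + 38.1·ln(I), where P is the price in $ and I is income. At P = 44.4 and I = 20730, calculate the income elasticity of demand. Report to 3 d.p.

0.992

At P = 44.4, I = 20730: Q = 38.397.
Holding P constant, ∂Q/∂I = 38.1/I = 0.00183792.
η_I = (∂Q/∂I)·(I/Q) = 0.00183792 × (20730/38.397) = 0.992.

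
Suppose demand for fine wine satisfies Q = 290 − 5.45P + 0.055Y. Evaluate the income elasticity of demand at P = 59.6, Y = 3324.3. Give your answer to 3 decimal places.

1.235

At P = 59.6, Y = 3324.3: Q = 148.017.
Holding P constant, ∂Q/∂Y = 0.055.
η_Y = (∂Q/∂Y)·(Y/Q) = 0.055 × (3324.3/148.017) = 1.235.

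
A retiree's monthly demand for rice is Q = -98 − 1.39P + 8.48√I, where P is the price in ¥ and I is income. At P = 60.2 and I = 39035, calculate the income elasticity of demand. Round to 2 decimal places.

At P = 60.2, I = 39035: Q = 1493.739.
Holding P constant, ∂Q/∂I = 8.48/(2√I) = 0.0214604.
η_I = (∂Q/∂I)·(I/Q) = 0.0214604 × (39035/1493.739) = 0.56.

0.56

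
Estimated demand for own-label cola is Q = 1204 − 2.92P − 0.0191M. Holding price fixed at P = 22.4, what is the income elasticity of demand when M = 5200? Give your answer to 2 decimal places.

-0.10

At P = 22.4, M = 5200: Q = 1039.272.
Holding P constant, ∂Q/∂M = −0.0191.
η_M = (∂Q/∂M)·(M/Q) = -0.0191 × (5200/1039.272) = -0.10.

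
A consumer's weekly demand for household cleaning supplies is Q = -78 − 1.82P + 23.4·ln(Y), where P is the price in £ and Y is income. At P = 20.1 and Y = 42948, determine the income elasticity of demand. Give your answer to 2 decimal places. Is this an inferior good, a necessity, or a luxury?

0.17 (necessity)

At P = 20.1, Y = 42948: Q = 135.043.
Holding P constant, ∂Q/∂Y = 23.4/Y = 0.000544845.
η_Y = (∂Q/∂Y)·(Y/Q) = 0.000544845 × (42948/135.043) = 0.17.
Since 0 < η < 1, this is a necessity.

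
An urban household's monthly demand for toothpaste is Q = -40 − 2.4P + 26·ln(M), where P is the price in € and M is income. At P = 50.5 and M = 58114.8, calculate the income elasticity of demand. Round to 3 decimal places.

0.210

At P = 50.5, M = 58114.8: Q = 124.025.
Holding P constant, ∂Q/∂M = 26/M = 0.00044739.
η_M = (∂Q/∂M)·(M/Q) = 0.00044739 × (58114.8/124.025) = 0.210.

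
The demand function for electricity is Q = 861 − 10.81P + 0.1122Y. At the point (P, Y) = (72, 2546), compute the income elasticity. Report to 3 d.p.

At P = 72, Y = 2546: Q = 368.341.
Holding P constant, ∂Q/∂Y = 0.1122.
η_Y = (∂Q/∂Y)·(Y/Q) = 0.1122 × (2546/368.341) = 0.776.

0.776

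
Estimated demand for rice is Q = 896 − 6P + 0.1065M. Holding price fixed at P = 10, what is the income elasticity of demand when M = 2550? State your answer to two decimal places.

0.25

At P = 10, M = 2550: Q = 1107.575.
Holding P constant, ∂Q/∂M = 0.1065.
η_M = (∂Q/∂M)·(M/Q) = 0.1065 × (2550/1107.575) = 0.25.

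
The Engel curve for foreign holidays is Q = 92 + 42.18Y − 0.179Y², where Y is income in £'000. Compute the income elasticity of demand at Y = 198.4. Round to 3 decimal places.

-4.046

At Y = 198.4: Q = 1414.6138.
dQ/dY = 42.18 − 0.358Y = -28.84720.
η = (dQ/dY)·(Y/Q) = -28.84720 × (198.4/1414.6138) = -4.046.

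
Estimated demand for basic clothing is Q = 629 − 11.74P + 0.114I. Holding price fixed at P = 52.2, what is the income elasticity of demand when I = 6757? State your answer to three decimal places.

0.979

At P = 52.2, I = 6757: Q = 786.470.
Holding P constant, ∂Q/∂I = 0.114.
η_I = (∂Q/∂I)·(I/Q) = 0.114 × (6757/786.470) = 0.979.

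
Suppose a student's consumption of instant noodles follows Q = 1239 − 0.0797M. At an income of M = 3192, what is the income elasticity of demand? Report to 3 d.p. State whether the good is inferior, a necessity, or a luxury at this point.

At M = 3192: Q = 984.598.
dQ/dM = −0.0797.
η = (dQ/dM)·(M/Q) = -0.0797 × (3192/984.598) = -0.258.
Since η < 0, the good is an inferior good.

-0.258 (inferior good)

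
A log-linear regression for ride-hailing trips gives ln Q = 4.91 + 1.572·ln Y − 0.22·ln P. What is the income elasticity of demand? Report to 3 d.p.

In a log-linear demand, the coefficient on ln Y is the income elasticity.
So η = 1.572.

1.572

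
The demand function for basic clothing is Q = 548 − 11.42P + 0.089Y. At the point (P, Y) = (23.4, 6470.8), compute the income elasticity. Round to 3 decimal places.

0.672

At P = 23.4, Y = 6470.8: Q = 856.673.
Holding P constant, ∂Q/∂Y = 0.089.
η_Y = (∂Q/∂Y)·(Y/Q) = 0.089 × (6470.8/856.673) = 0.672.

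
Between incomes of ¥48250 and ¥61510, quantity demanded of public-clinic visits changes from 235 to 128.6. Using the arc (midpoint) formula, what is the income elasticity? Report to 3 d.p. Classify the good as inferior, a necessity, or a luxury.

-2.422 (inferior good)

ΔQ = 128.6 − 235 = -106.4; midpoint Q̄ = (235 + 128.6)/2 = 181.8.
ΔI = 61510 − 48250 = 13260; midpoint Ī = (48250 + 61510)/2 = 54880.
η = (ΔQ/Q̄) ÷ (ΔI/Ī) = (-106.4/181.8) ÷ (13260/54880) = -2.422.
η < 0 ⇒ inferior good.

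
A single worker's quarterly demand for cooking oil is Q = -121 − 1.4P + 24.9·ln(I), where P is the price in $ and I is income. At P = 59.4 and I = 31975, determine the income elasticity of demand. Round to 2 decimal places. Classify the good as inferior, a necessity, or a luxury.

At P = 59.4, I = 31975: Q = 54.120.
Holding P constant, ∂Q/∂I = 24.9/I = 0.000778733.
η_I = (∂Q/∂I)·(I/Q) = 0.000778733 × (31975/54.120) = 0.46.
Since 0 < η < 1, this is a necessity.

0.46 (necessity)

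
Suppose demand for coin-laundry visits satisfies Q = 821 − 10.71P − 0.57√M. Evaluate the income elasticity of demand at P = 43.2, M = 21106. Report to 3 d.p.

At P = 43.2, M = 21106: Q = 275.519.
Holding P constant, ∂Q/∂M = -0.57/(2√M) = -0.00196174.
η_M = (∂Q/∂M)·(M/Q) = -0.00196174 × (21106/275.519) = -0.150.

-0.150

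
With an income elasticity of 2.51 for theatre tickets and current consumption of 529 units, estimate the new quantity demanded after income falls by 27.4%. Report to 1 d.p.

165.2

%ΔQ ≈ η × %ΔI = 2.51 × (-27.4%) = -68.774%.
New Q ≈ 529 × (1 − 0.68774) = 165.2.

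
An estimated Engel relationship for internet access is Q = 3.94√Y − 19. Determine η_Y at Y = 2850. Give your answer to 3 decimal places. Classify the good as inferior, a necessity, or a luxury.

0.550 (necessity)

At Y = 2850: Q = 191.338.
dQ/dY = 3.94/(2√Y) = 0.0369015 at this income.
η = (dQ/dY)·(Y/Q) = 0.0369015 × (2850/191.338) = 0.550.
Since 0 < η < 1, the good is a necessity.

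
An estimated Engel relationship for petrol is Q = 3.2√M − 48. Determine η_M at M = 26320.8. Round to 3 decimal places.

At M = 26320.8: Q = 471.158.
dQ/dM = 3.2/(2√M) = 0.00986212 at this income.
η = (dQ/dM)·(M/Q) = 0.00986212 × (26320.8/471.158) = 0.551.

0.551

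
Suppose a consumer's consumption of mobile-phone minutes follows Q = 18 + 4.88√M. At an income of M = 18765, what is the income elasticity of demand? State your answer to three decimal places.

At M = 18765: Q = 686.489.
dQ/dM = 4.88/(2√M) = 0.0178121 at this income.
η = (dQ/dM)·(M/Q) = 0.0178121 × (18765/686.489) = 0.487.

0.487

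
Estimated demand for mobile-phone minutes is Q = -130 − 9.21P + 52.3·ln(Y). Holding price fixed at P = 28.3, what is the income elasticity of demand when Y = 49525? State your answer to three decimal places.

0.299

At P = 28.3, Y = 49525: Q = 174.732.
Holding P constant, ∂Q/∂Y = 52.3/Y = 0.00105603.
η_Y = (∂Q/∂Y)·(Y/Q) = 0.00105603 × (49525/174.732) = 0.299.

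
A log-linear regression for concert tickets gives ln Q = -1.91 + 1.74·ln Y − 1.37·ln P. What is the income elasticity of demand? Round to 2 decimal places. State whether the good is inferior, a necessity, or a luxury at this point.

In a log-linear demand, the coefficient on ln Y is the income elasticity.
So η = 1.74.
η > 1 ⇒ luxury.

1.74 (luxury)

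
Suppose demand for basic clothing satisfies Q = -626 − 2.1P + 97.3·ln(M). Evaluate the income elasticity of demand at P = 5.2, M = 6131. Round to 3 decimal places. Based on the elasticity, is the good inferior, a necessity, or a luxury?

At P = 5.2, M = 6131: Q = 211.644.
Holding P constant, ∂Q/∂M = 97.3/M = 0.0158702.
η_M = (∂Q/∂M)·(M/Q) = 0.0158702 × (6131/211.644) = 0.460.
Since 0 < η < 1, this is a necessity.

0.460 (necessity)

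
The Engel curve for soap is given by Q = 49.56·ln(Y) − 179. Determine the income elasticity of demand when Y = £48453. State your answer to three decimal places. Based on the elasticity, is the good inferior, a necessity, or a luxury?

At Y = 48453: Q = 355.671.
dQ/dY = 49.56/Y = 0.00102285 at this income.
η = (dQ/dY)·(Y/Q) = 0.00102285 × (48453/355.671) = 0.139.
Since 0 < η < 1, the good is a necessity.

0.139 (necessity)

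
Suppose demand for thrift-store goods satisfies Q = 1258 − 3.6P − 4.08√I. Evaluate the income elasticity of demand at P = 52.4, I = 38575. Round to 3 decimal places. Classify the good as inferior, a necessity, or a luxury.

At P = 52.4, I = 38575: Q = 268.027.
Holding P constant, ∂Q/∂I = -4.08/(2√I) = -0.0103867.
η_I = (∂Q/∂I)·(I/Q) = -0.0103867 × (38575/268.027) = -1.495.
Since η < 0, this is an inferior good.

-1.495 (inferior good)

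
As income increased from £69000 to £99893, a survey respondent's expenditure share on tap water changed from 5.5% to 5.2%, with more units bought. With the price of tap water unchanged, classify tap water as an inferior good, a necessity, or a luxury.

necessity

Quantity rises but the budget share falls as income rises, so 0 < η < 1.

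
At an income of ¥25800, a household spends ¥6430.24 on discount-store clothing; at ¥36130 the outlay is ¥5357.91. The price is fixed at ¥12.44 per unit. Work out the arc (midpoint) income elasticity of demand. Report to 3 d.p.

With a constant price, Q₁ = 6430.24/12.44 = 516.900 and Q₂ = 5357.91/12.44 = 430.700 (equivalently, work directly with expenditure since P cancels).
Midpoint %ΔQ = (5357.91 − 6430.24)/5894.08 = -0.18193; midpoint %ΔI = (36130 − 25800)/30965 = 0.33360.
η = -0.18193 / 0.33360 = -0.545.

-0.545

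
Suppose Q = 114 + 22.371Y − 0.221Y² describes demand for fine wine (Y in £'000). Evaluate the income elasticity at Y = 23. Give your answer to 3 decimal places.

At Y = 23: Q = 511.6240.
dQ/dY = 22.371 − 0.442Y = 12.20500.
η = (dQ/dY)·(Y/Q) = 12.20500 × (23/511.6240) = 0.549.

0.549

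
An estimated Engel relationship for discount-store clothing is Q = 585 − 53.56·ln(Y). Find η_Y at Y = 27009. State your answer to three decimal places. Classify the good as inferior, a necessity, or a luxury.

-1.392 (inferior good)

At Y = 27009: Q = 38.478.
dQ/dY = -53.56/Y = -0.00198304 at this income.
η = (dQ/dY)·(Y/Q) = -0.00198304 × (27009/38.478) = -1.392.
Since η < 0, the good is an inferior good.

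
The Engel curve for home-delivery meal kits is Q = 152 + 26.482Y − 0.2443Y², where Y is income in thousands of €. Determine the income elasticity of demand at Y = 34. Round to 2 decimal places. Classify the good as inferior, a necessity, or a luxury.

At Y = 34: Q = 769.9772.
dQ/dY = 26.482 − 0.4886Y = 9.86960.
η = (dQ/dY)·(Y/Q) = 9.86960 × (34/769.9772) = 0.44.
0 < η < 1 ⇒ necessity.

0.44 (necessity)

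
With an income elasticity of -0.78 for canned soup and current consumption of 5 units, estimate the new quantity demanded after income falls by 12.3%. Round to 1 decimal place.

5.5

%ΔQ ≈ η × %ΔI = -0.78 × (-12.3%) = 9.594%.
New Q ≈ 5 × (1 + 0.09594) = 5.5.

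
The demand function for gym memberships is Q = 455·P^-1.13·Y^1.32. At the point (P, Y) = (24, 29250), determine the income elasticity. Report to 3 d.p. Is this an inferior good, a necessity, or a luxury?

For a multiplicative demand Q = A·P^α·Y^β, the income elasticity is β everywhere.
Here β = 1.32, so η = 1.320.
Since η > 1, this is a luxury.

1.320 (luxury)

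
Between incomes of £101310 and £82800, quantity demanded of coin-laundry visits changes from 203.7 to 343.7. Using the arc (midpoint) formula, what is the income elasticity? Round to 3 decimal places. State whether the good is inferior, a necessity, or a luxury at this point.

ΔQ = 343.7 − 203.7 = 140; midpoint Q̄ = (203.7 + 343.7)/2 = 273.7.
ΔI = 82800 − 101310 = -18510; midpoint Ī = (101310 + 82800)/2 = 92055.
η = (ΔQ/Q̄) ÷ (ΔI/Ī) = (140/273.7) ÷ (-18510/92055) = -2.544.
η < 0 ⇒ inferior good.

-2.544 (inferior good)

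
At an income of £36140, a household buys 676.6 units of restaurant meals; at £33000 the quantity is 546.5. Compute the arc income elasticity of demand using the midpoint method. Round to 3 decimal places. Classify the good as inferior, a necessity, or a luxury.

2.342 (luxury)

ΔQ = 546.5 − 676.6 = -130.1; midpoint Q̄ = (676.6 + 546.5)/2 = 611.55.
ΔI = 33000 − 36140 = -3140; midpoint Ī = (36140 + 33000)/2 = 34570.
η = (ΔQ/Q̄) ÷ (ΔI/Ī) = (-130.1/611.55) ÷ (-3140/34570) = 2.342.
η > 1 ⇒ luxury.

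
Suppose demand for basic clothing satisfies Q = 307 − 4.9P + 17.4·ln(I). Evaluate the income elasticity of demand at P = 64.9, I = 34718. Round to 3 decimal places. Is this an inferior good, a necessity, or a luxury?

At P = 64.9, I = 34718: Q = 170.907.
Holding P constant, ∂Q/∂I = 17.4/I = 0.000501181.
η_I = (∂Q/∂I)·(I/Q) = 0.000501181 × (34718/170.907) = 0.102.
Since 0 < η < 1, this is a necessity.

0.102 (necessity)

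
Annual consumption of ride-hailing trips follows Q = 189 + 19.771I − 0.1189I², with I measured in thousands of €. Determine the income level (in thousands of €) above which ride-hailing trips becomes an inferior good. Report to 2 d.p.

83.14

dQ/dI = 19.771 − 0.2378I.
The good is inferior where dQ/dI < 0. Setting dQ/dI = 0 gives I = 19.771 / 0.2378 = 83.14.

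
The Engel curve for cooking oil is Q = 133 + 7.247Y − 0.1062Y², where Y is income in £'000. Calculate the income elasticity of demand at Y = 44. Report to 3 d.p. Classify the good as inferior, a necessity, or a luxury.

At Y = 44: Q = 246.2648.
dQ/dY = 7.247 − 0.2124Y = -2.09860.
η = (dQ/dY)·(Y/Q) = -2.09860 × (44/246.2648) = -0.375.
η < 0 ⇒ inferior good.

-0.375 (inferior good)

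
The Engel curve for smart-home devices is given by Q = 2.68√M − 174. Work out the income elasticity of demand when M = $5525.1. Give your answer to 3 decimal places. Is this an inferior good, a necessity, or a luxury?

At M = 5525.1: Q = 25.207.
dQ/dM = 2.68/(2√M) = 0.0180275 at this income.
η = (dQ/dM)·(M/Q) = 0.0180275 × (5525.1/25.207) = 3.951.
Since η > 1, the good is a luxury.

3.951 (luxury)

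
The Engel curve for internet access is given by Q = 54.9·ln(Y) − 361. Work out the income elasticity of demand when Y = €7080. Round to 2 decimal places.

At Y = 7080: Q = 125.690.
dQ/dY = 54.9/Y = 0.00775424 at this income.
η = (dQ/dY)·(Y/Q) = 0.00775424 × (7080/125.690) = 0.44.

0.44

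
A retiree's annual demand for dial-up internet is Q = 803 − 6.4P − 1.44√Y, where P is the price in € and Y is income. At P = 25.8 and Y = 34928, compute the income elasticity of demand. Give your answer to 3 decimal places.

At P = 25.8, Y = 34928: Q = 368.758.
Holding P constant, ∂Q/∂Y = -1.44/(2√Y) = -0.00385253.
η_Y = (∂Q/∂Y)·(Y/Q) = -0.00385253 × (34928/368.758) = -0.365.

-0.365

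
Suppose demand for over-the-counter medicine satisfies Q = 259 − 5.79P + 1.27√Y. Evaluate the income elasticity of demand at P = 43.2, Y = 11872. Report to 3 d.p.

0.470

At P = 43.2, Y = 11872: Q = 147.250.
Holding P constant, ∂Q/∂Y = 1.27/(2√Y) = 0.0058279.
η_Y = (∂Q/∂Y)·(Y/Q) = 0.0058279 × (11872/147.250) = 0.470.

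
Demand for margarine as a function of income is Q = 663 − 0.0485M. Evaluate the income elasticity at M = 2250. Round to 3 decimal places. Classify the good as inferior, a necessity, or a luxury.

-0.197 (inferior good)

At M = 2250: Q = 553.875.
dQ/dM = −0.0485.
η = (dQ/dM)·(M/Q) = -0.0485 × (2250/553.875) = -0.197.
Since η < 0, the good is an inferior good.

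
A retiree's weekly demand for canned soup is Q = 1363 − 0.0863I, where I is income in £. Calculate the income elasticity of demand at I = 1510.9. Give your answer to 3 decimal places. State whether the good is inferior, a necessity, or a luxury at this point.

At I = 1510.9: Q = 1232.609.
dQ/dI = −0.0863.
η = (dQ/dI)·(I/Q) = -0.0863 × (1510.9/1232.609) = -0.106.
Since η < 0, the good is an inferior good.

-0.106 (inferior good)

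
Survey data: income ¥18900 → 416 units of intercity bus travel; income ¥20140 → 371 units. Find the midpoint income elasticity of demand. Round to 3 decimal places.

-1.800

ΔQ = 371 − 416 = -45; midpoint Q̄ = (416 + 371)/2 = 393.5.
ΔI = 20140 − 18900 = 1240; midpoint Ī = (18900 + 20140)/2 = 19520.
η = (ΔQ/Q̄) ÷ (ΔI/Ī) = (-45/393.5) ÷ (1240/19520) = -1.800.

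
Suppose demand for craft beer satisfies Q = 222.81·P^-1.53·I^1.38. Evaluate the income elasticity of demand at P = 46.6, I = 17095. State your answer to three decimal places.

For a multiplicative demand Q = A·P^α·I^β, the income elasticity is β everywhere.
Here β = 1.38, so η = 1.380.

1.380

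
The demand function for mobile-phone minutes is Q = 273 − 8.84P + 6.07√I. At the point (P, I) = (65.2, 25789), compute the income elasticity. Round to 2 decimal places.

At P = 65.2, I = 25789: Q = 671.411.
Holding P constant, ∂Q/∂I = 6.07/(2√I) = 0.0188991.
η_I = (∂Q/∂I)·(I/Q) = 0.0188991 × (25789/671.411) = 0.73.

0.73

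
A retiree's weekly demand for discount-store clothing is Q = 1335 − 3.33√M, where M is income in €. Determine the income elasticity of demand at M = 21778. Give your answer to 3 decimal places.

-0.291

At M = 21778: Q = 843.580.
dQ/dM = -3.33/(2√M) = -0.0112825 at this income.
η = (dQ/dM)·(M/Q) = -0.0112825 × (21778/843.580) = -0.291.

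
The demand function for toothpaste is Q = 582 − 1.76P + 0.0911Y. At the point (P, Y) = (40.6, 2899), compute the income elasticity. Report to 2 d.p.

At P = 40.6, Y = 2899: Q = 774.643.
Holding P constant, ∂Q/∂Y = 0.0911.
η_Y = (∂Q/∂Y)·(Y/Q) = 0.0911 × (2899/774.643) = 0.34.

0.34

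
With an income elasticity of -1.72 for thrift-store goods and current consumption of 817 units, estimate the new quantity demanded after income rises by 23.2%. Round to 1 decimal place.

%ΔQ ≈ η × %ΔI = -1.72 × 23.2% = -39.904%.
New Q ≈ 817 × (1 − 0.39904) = 491.0.

491.0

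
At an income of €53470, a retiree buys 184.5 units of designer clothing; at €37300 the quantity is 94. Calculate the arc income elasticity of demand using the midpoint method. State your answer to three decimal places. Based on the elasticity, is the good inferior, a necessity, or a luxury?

ΔQ = 94 − 184.5 = -90.5; midpoint Q̄ = (184.5 + 94)/2 = 139.25.
ΔI = 37300 − 53470 = -16170; midpoint Ī = (53470 + 37300)/2 = 45385.
η = (ΔQ/Q̄) ÷ (ΔI/Ī) = (-90.5/139.25) ÷ (-16170/45385) = 1.824.
η > 1 ⇒ luxury.

1.824 (luxury)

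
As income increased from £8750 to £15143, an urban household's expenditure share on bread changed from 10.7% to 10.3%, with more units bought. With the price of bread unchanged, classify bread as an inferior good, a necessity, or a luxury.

necessity

Quantity rises but the budget share falls as income rises, so 0 < η < 1.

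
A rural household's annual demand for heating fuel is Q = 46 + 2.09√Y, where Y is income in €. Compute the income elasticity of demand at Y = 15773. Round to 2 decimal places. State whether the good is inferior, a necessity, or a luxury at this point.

At Y = 15773: Q = 308.484.
dQ/dY = 2.09/(2√Y) = 0.00832069 at this income.
η = (dQ/dY)·(Y/Q) = 0.00832069 × (15773/308.484) = 0.43.
Since 0 < η < 1, the good is a necessity.

0.43 (necessity)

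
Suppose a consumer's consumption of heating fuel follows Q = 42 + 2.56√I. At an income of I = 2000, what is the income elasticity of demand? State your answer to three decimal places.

At I = 2000: Q = 156.487.
dQ/dI = 2.56/(2√I) = 0.0286217 at this income.
η = (dQ/dI)·(I/Q) = 0.0286217 × (2000/156.487) = 0.366.

0.366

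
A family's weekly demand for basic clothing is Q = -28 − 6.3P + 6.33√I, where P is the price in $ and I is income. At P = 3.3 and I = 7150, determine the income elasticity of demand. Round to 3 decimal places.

At P = 3.3, I = 7150: Q = 486.460.
Holding P constant, ∂Q/∂I = 6.33/(2√I) = 0.0374301.
η_I = (∂Q/∂I)·(I/Q) = 0.0374301 × (7150/486.460) = 0.550.

0.550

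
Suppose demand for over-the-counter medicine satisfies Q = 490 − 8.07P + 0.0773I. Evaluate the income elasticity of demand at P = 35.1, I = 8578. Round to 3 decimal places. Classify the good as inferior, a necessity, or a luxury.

0.762 (necessity)

At P = 35.1, I = 8578: Q = 869.822.
Holding P constant, ∂Q/∂I = 0.0773.
η_I = (∂Q/∂I)·(I/Q) = 0.0773 × (8578/869.822) = 0.762.
Since 0 < η < 1, this is a necessity.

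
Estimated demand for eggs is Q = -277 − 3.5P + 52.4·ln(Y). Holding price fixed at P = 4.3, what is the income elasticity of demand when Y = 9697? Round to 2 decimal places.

At P = 4.3, Y = 9697: Q = 188.960.
Holding P constant, ∂Q/∂Y = 52.4/Y = 0.00540373.
η_Y = (∂Q/∂Y)·(Y/Q) = 0.00540373 × (9697/188.960) = 0.28.

0.28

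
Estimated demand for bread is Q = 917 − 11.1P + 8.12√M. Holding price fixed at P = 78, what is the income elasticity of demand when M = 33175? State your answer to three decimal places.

At P = 78, M = 33175: Q = 1530.177.
Holding P constant, ∂Q/∂M = 8.12/(2√M) = 0.0222905.
η_M = (∂Q/∂M)·(M/Q) = 0.0222905 × (33175/1530.177) = 0.483.

0.483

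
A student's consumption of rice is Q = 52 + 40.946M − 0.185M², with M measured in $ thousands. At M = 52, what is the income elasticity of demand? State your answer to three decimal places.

At M = 52: Q = 1680.9520.
dQ/dM = 40.946 − 0.37M = 21.70600.
η = (dQ/dM)·(M/Q) = 21.70600 × (52/1680.9520) = 0.671.

0.671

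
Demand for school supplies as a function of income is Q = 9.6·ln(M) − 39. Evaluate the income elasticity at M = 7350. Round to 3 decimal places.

0.207

At M = 7350: Q = 46.464.
dQ/dM = 9.6/M = 0.00130612 at this income.
η = (dQ/dM)·(M/Q) = 0.00130612 × (7350/46.464) = 0.207.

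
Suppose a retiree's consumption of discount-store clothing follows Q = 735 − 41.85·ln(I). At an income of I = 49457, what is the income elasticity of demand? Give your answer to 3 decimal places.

-0.148

At I = 49457: Q = 282.649.
dQ/dI = -41.85/I = -0.00084619 at this income.
η = (dQ/dI)·(I/Q) = -0.00084619 × (49457/282.649) = -0.148.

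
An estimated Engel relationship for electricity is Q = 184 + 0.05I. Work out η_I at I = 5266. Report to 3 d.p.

At I = 5266: Q = 447.300.
dQ/dI = 0.05.
η = (dQ/dI)·(I/Q) = 0.05 × (5266/447.300) = 0.589.

0.589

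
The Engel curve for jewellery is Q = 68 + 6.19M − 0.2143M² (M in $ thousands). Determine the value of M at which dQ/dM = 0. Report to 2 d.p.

dQ/dM = 6.19 − 0.4286M.
The good is inferior where dQ/dM < 0. Setting dQ/dM = 0 gives M = 6.19 / 0.4286 = 14.44.

14.44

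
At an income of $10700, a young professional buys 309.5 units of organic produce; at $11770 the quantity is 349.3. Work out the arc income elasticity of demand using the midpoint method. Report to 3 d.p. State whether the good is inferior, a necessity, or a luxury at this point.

1.269 (luxury)

ΔQ = 349.3 − 309.5 = 39.8; midpoint Q̄ = (309.5 + 349.3)/2 = 329.4.
ΔI = 11770 − 10700 = 1070; midpoint Ī = (10700 + 11770)/2 = 11235.
η = (ΔQ/Q̄) ÷ (ΔI/Ī) = (39.8/329.4) ÷ (1070/11235) = 1.269.
η > 1 ⇒ luxury.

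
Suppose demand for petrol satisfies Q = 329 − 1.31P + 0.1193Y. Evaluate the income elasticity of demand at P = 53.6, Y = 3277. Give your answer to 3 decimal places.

At P = 53.6, Y = 3277: Q = 649.730.
Holding P constant, ∂Q/∂Y = 0.1193.
η_Y = (∂Q/∂Y)·(Y/Q) = 0.1193 × (3277/649.730) = 0.602.

0.602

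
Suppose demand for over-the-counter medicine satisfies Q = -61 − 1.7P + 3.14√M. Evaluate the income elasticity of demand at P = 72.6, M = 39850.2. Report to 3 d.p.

0.708

At P = 72.6, M = 39850.2: Q = 442.403.
Holding P constant, ∂Q/∂M = 3.14/(2√M) = 0.00786474.
η_M = (∂Q/∂M)·(M/Q) = 0.00786474 × (39850.2/442.403) = 0.708.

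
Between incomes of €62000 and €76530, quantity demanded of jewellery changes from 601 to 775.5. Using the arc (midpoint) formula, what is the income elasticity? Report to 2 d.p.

ΔQ = 775.5 − 601 = 174.5; midpoint Q̄ = (601 + 775.5)/2 = 688.25.
ΔI = 76530 − 62000 = 14530; midpoint Ī = (62000 + 76530)/2 = 69265.
η = (ΔQ/Q̄) ÷ (ΔI/Ī) = (174.5/688.25) ÷ (14530/69265) = 1.21.

1.21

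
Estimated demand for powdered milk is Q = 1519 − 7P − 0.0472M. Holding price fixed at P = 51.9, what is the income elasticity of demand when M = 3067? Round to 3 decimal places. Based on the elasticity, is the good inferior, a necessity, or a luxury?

At P = 51.9, M = 3067: Q = 1010.938.
Holding P constant, ∂Q/∂M = −0.0472.
η_M = (∂Q/∂M)·(M/Q) = -0.0472 × (3067/1010.938) = -0.143.
Since η < 0, this is an inferior good.

-0.143 (inferior good)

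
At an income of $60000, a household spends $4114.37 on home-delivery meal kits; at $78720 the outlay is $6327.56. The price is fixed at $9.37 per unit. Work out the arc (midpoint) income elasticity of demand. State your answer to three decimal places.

With a constant price, Q₁ = 4114.37/9.37 = 439.100 and Q₂ = 6327.56/9.37 = 675.300 (equivalently, work directly with expenditure since P cancels).
Midpoint %ΔQ = (6327.56 − 4114.37)/5220.97 = 0.42390; midpoint %ΔI = (78720 − 60000)/69360 = 0.26990.
η = 0.42390 / 0.26990 = 1.571.

1.571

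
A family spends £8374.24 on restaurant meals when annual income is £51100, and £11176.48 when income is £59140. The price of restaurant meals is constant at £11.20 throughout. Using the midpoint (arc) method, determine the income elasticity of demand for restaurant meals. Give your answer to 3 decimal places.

1.965

With a constant price, Q₁ = 8374.24/11.20 = 747.700 and Q₂ = 11176.48/11.20 = 997.900 (equivalently, work directly with expenditure since P cancels).
Midpoint %ΔQ = (11176.48 − 8374.24)/9775.36 = 0.28666; midpoint %ΔI = (59140 − 51100)/55120 = 0.14586.
η = 0.28666 / 0.14586 = 1.965.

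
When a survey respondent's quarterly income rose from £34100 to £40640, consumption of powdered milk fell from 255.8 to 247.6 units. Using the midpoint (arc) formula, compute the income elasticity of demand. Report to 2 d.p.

-0.19

ΔQ = 247.6 − 255.8 = -8.2; midpoint Q̄ = (255.8 + 247.6)/2 = 251.7.
ΔI = 40640 − 34100 = 6540; midpoint Ī = (34100 + 40640)/2 = 37370.
η = (ΔQ/Q̄) ÷ (ΔI/Ī) = (-8.2/251.7) ÷ (6540/37370) = -0.19.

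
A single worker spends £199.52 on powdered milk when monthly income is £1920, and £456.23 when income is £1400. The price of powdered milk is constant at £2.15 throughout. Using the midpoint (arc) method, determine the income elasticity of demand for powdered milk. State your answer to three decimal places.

-2.499

With a constant price, Q₁ = 199.52/2.15 = 92.800 and Q₂ = 456.23/2.15 = 212.200 (equivalently, work directly with expenditure since P cancels).
Midpoint %ΔQ = (456.23 − 199.52)/327.88 = 0.78295; midpoint %ΔI = (1400 − 1920)/1660 = -0.31325.
η = 0.78295 / -0.31325 = -2.499.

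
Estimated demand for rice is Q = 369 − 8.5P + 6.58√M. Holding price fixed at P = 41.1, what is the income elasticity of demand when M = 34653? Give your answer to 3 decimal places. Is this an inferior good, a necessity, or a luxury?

At P = 41.1, M = 34653: Q = 1244.538.
Holding P constant, ∂Q/∂M = 6.58/(2√M) = 0.0176736.
η_M = (∂Q/∂M)·(M/Q) = 0.0176736 × (34653/1244.538) = 0.492.
Since 0 < η < 1, this is a necessity.

0.492 (necessity)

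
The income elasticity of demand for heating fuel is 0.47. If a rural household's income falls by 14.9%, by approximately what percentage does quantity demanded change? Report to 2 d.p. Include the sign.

-7.00%

%ΔQ ≈ η × %ΔI = 0.47 × (-14.9%) = -7.00%.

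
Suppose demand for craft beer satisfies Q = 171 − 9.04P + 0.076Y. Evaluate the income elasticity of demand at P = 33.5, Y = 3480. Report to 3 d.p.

At P = 33.5, Y = 3480: Q = 132.640.
Holding P constant, ∂Q/∂Y = 0.076.
η_Y = (∂Q/∂Y)·(Y/Q) = 0.076 × (3480/132.640) = 1.994.

1.994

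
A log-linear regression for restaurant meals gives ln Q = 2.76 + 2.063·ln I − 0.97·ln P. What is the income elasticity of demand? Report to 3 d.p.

2.063

In a log-linear demand, the coefficient on ln I is the income elasticity.
So η = 2.063.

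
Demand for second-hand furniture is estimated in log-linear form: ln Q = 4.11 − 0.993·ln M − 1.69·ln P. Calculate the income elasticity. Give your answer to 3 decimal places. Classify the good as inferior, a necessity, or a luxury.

In a log-linear demand, the coefficient on ln M is the income elasticity.
So η = -0.993.
η < 0 ⇒ inferior good.

-0.993 (inferior good)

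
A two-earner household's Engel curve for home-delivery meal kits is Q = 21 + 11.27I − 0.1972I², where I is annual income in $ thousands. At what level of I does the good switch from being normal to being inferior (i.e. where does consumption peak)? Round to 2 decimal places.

28.58

dQ/dI = 11.27 − 0.3944I.
The good is inferior where dQ/dI < 0. Setting dQ/dI = 0 gives I = 11.27 / 0.3944 = 28.58.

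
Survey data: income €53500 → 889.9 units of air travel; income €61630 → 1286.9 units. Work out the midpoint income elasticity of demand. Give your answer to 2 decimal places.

2.58

ΔQ = 1286.9 − 889.9 = 397; midpoint Q̄ = (889.9 + 1286.9)/2 = 1088.4.
ΔI = 61630 − 53500 = 8130; midpoint Ī = (53500 + 61630)/2 = 57565.
η = (ΔQ/Q̄) ÷ (ΔI/Ī) = (397/1088.4) ÷ (8130/57565) = 2.58.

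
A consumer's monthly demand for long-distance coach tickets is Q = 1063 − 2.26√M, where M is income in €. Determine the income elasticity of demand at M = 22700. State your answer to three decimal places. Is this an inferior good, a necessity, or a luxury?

-0.236 (inferior good)

At M = 22700: Q = 722.497.
dQ/dM = -2.26/(2√M) = -0.00750007 at this income.
η = (dQ/dM)·(M/Q) = -0.00750007 × (22700/722.497) = -0.236.
Since η < 0, the good is an inferior good.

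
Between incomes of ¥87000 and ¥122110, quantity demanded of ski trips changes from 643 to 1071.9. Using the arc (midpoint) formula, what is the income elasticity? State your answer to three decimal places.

ΔQ = 1071.9 − 643 = 428.9; midpoint Q̄ = (643 + 1071.9)/2 = 857.45.
ΔI = 122110 − 87000 = 35110; midpoint Ī = (87000 + 122110)/2 = 104555.
η = (ΔQ/Q̄) ÷ (ΔI/Ī) = (428.9/857.45) ÷ (35110/104555) = 1.490.

1.490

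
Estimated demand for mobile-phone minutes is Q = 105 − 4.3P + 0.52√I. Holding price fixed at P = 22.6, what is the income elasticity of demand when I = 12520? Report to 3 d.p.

0.441

At P = 22.6, I = 12520: Q = 66.004.
Holding P constant, ∂Q/∂I = 0.52/(2√I) = 0.00232365.
η_I = (∂Q/∂I)·(I/Q) = 0.00232365 × (12520/66.004) = 0.441.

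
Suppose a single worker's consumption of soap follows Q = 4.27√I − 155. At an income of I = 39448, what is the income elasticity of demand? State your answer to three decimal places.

At I = 39448: Q = 693.087.
dQ/dI = 4.27/(2√I) = 0.0107494 at this income.
η = (dQ/dI)·(I/Q) = 0.0107494 × (39448/693.087) = 0.612.

0.612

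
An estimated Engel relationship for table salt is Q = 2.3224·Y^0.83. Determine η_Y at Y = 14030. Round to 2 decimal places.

For Q = A·Y^β the income elasticity is constant and equal to β.
Here β = 0.83, so η = 0.83.

0.83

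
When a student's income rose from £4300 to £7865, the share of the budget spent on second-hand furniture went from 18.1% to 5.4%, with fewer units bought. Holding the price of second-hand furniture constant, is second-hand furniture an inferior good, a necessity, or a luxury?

inferior good

Quantity demanded falls as income rises, so η < 0.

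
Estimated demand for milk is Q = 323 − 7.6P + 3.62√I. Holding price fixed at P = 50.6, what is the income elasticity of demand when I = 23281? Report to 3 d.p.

At P = 50.6, I = 23281: Q = 490.784.
Holding P constant, ∂Q/∂I = 3.62/(2√I) = 0.0118625.
η_I = (∂Q/∂I)·(I/Q) = 0.0118625 × (23281/490.784) = 0.563.

0.563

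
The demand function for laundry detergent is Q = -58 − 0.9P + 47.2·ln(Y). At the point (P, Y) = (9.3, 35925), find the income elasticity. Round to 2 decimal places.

0.11

At P = 9.3, Y = 35925: Q = 428.720.
Holding P constant, ∂Q/∂Y = 47.2/Y = 0.00131385.
η_Y = (∂Q/∂Y)·(Y/Q) = 0.00131385 × (35925/428.720) = 0.11.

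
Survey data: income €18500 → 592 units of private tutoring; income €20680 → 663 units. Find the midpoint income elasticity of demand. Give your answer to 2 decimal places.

ΔQ = 663 − 592 = 71; midpoint Q̄ = (592 + 663)/2 = 627.5.
ΔI = 20680 − 18500 = 2180; midpoint Ī = (18500 + 20680)/2 = 19590.
η = (ΔQ/Q̄) ÷ (ΔI/Ī) = (71/627.5) ÷ (2180/19590) = 1.02.

1.02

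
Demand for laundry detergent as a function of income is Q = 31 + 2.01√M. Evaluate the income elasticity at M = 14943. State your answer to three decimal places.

0.444

At M = 14943: Q = 276.706.
dQ/dM = 2.01/(2√M) = 0.00822143 at this income.
η = (dQ/dM)·(M/Q) = 0.00822143 × (14943/276.706) = 0.444.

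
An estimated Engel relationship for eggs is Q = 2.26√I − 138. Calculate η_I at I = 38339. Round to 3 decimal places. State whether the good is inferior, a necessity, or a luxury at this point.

0.727 (necessity)

At I = 38339: Q = 304.516.
dQ/dI = 2.26/(2√I) = 0.00577109 at this income.
η = (dQ/dI)·(I/Q) = 0.00577109 × (38339/304.516) = 0.727.
Since 0 < η < 1, the good is a necessity.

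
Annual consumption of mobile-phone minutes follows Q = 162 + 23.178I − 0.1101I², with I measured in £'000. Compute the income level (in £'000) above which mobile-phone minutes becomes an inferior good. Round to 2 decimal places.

dQ/dI = 23.178 − 0.2202I.
The good is inferior where dQ/dI < 0. Setting dQ/dI = 0 gives I = 23.178 / 0.2202 = 105.26.

105.26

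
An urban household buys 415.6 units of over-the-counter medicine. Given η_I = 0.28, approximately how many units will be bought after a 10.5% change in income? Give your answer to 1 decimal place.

427.8

%ΔQ ≈ η × %ΔI = 0.28 × 10.5% = 2.94%.
New Q ≈ 415.6 × (1 + 0.0294) = 427.8.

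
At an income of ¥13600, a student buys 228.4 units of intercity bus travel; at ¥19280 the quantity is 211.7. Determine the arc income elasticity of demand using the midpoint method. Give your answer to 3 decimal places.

-0.220

ΔQ = 211.7 − 228.4 = -16.7; midpoint Q̄ = (228.4 + 211.7)/2 = 220.05.
ΔI = 19280 − 13600 = 5680; midpoint Ī = (13600 + 19280)/2 = 16440.
η = (ΔQ/Q̄) ÷ (ΔI/Ī) = (-16.7/220.05) ÷ (5680/16440) = -0.220.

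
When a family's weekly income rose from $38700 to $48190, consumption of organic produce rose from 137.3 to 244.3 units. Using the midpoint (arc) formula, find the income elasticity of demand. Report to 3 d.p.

2.567

ΔQ = 244.3 − 137.3 = 107; midpoint Q̄ = (137.3 + 244.3)/2 = 190.8.
ΔI = 48190 − 38700 = 9490; midpoint Ī = (38700 + 48190)/2 = 43445.
η = (ΔQ/Q̄) ÷ (ΔI/Ī) = (107/190.8) ÷ (9490/43445) = 2.567.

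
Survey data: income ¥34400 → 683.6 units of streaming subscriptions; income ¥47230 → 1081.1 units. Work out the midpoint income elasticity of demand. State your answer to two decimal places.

1.43

ΔQ = 1081.1 − 683.6 = 397.5; midpoint Q̄ = (683.6 + 1081.1)/2 = 882.35.
ΔI = 47230 − 34400 = 12830; midpoint Ī = (34400 + 47230)/2 = 40815.
η = (ΔQ/Q̄) ÷ (ΔI/Ī) = (397.5/882.35) ÷ (12830/40815) = 1.43.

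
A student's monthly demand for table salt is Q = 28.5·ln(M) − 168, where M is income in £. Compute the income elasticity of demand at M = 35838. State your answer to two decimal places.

At M = 35838: Q = 130.873.
dQ/dM = 28.5/M = 0.000795245 at this income.
η = (dQ/dM)·(M/Q) = 0.000795245 × (35838/130.873) = 0.22.

0.22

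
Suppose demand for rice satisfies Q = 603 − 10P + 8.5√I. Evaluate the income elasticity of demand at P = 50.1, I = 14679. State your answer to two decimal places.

At P = 50.1, I = 14679: Q = 1131.834.
Holding P constant, ∂Q/∂I = 8.5/(2√I) = 0.0350785.
η_I = (∂Q/∂I)·(I/Q) = 0.0350785 × (14679/1131.834) = 0.45.

0.45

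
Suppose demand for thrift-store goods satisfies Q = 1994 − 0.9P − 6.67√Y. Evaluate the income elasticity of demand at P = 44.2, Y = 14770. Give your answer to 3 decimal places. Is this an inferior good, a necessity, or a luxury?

-0.354 (inferior good)

At P = 44.2, Y = 14770: Q = 1143.602.
Holding P constant, ∂Q/∂Y = -6.67/(2√Y) = -0.0274414.
η_Y = (∂Q/∂Y)·(Y/Q) = -0.0274414 × (14770/1143.602) = -0.354.
Since η < 0, this is an inferior good.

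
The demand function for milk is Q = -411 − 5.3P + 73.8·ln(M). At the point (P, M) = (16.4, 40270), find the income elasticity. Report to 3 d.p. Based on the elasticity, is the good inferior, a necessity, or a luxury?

0.259 (necessity)

At P = 16.4, M = 40270: Q = 284.608.
Holding P constant, ∂Q/∂M = 73.8/M = 0.00183263.
η_M = (∂Q/∂M)·(M/Q) = 0.00183263 × (40270/284.608) = 0.259.
Since 0 < η < 1, this is a necessity.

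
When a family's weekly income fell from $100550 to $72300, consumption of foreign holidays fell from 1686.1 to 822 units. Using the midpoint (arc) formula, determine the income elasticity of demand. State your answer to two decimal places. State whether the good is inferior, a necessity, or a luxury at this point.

ΔQ = 822 − 1686.1 = -864.1; midpoint Q̄ = (1686.1 + 822)/2 = 1254.05.
ΔI = 72300 − 100550 = -28250; midpoint Ī = (100550 + 72300)/2 = 86425.
η = (ΔQ/Q̄) ÷ (ΔI/Ī) = (-864.1/1254.05) ÷ (-28250/86425) = 2.11.
η > 1 ⇒ luxury.

2.11 (luxury)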